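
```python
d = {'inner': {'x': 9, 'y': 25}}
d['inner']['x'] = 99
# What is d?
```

After line 1: d = {'inner': {'x': 9, 'y': 25}}
After line 2 (inner x overwritten): d = {'inner': {'x': 99, 'y': 25}}

{'inner': {'x': 99, 'y': 25}}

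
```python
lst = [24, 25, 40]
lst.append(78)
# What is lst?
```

[24, 25, 40, 78]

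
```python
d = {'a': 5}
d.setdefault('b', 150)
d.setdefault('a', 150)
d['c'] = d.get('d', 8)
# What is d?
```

After line 1: d = {'a': 5}
After line 2 (setdefault adds 'b'=150): d = {'a': 5, 'b': 150}
After line 3 (setdefault 'a' no-op, already exists): d = {'a': 5, 'b': 150}
After line 4 (get('d', 8) returns default since 'd' not in d): d = {'a': 5, 'b': 150, 'c': 8}

{'a': 5, 'b': 150, 'c': 8}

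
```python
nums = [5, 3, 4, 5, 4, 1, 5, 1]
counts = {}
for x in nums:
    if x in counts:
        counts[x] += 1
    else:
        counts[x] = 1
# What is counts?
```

Initial: counts = {}, nums = [5, 3, 4, 5, 4, 1, 5, 1]
See 5: counts = {5: 1}
See 3: counts = {5: 1, 3: 1}
See 4: counts = {5: 1, 3: 1, 4: 1}
See 5: counts = {5: 2, 3: 1, 4: 1}
See 4: counts = {5: 2, 3: 1, 4: 2}
See 1: counts = {5: 2, 3: 1, 4: 2, 1: 1}
See 5: counts = {5: 3, 3: 1, 4: 2, 1: 1}
See 1: counts = {5: 3, 3: 1, 4: 2, 1: 2}

{5: 3, 3: 1, 4: 2, 1: 2}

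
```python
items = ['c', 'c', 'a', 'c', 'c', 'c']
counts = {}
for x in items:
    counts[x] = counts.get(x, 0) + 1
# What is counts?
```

Initial: counts = {}, items = ['c', 'c', 'a', 'c', 'c', 'c']
See 'c': counts = {'c': 1}
See 'c': counts = {'c': 2}
See 'a': counts = {'c': 2, 'a': 1}
See 'c': counts = {'c': 3, 'a': 1}
See 'c': counts = {'c': 4, 'a': 1}
See 'c': counts = {'c': 5, 'a': 1}

{'c': 5, 'a': 1}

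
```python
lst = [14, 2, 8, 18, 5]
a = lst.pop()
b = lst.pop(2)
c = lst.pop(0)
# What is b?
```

After line 1: lst = [14, 2, 8, 18, 5]
After line 2 (pop() -> a = 5): lst = [14, 2, 8, 18]
After line 3 (pop(2) -> b = 8): lst = [14, 2, 18]
After line 4 (pop(0) -> c = 14): lst = [2, 18]

8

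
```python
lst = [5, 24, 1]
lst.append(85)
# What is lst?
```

[5, 24, 1, 85]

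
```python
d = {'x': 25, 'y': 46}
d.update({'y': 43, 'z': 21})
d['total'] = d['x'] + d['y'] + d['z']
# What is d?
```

After line 1: d = {'x': 25, 'y': 46}
After line 2 (y overwritten, z added): d = {'x': 25, 'y': 43, 'z': 21}
After line 3 (total = 25 + 43 + 21 = 89): d = {'x': 25, 'y': 43, 'z': 21, 'total': 89}

{'x': 25, 'y': 43, 'z': 21, 'total': 89}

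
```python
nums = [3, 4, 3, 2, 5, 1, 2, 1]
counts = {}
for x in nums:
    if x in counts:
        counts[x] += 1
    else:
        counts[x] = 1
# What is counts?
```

Initial: counts = {}, nums = [3, 4, 3, 2, 5, 1, 2, 1]
See 3: counts = {3: 1}
See 4: counts = {3: 1, 4: 1}
See 3: counts = {3: 2, 4: 1}
See 2: counts = {3: 2, 4: 1, 2: 1}
See 5: counts = {3: 2, 4: 1, 2: 1, 5: 1}
See 1: counts = {3: 2, 4: 1, 2: 1, 5: 1, 1: 1}
See 2: counts = {3: 2, 4: 1, 2: 2, 5: 1, 1: 1}
See 1: counts = {3: 2, 4: 1, 2: 2, 5: 1, 1: 2}

{3: 2, 4: 1, 2: 2, 5: 1, 1: 2}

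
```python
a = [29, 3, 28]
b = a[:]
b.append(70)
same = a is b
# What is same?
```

After line 1: a = [29, 3, 28]
After line 2 (b = a[:] is a shallow copy, new object): a = [29, 3, 28], b = [29, 3, 28]
After line 3 (append only mutates b): a = [29, 3, 28], b = [29, 3, 28, 70]
After line 4 (same = a is b; different objects -> False): same = False

False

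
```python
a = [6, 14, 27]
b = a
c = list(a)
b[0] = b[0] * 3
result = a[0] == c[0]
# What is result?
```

After line 1: a = [6, 14, 27]
After line 2 (b = a, alias): a = [6, 14, 27], b = [6, 14, 27]
After line 3 (c = list(a) is a copy, new object): c = [6, 14, 27]
After line 4 (b[0] = 6 * 3 = 18; mutates shared a/b): a = b = [18, 14, 27], c = [6, 14, 27]
After line 5 (a[0] = 18, c[0] = 6; result = False)

False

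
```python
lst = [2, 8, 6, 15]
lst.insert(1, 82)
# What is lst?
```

[2, 82, 8, 6, 15]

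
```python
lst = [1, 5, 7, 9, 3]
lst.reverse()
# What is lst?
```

[3, 9, 7, 5, 1]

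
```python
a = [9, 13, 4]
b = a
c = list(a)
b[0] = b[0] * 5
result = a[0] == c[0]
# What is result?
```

After line 1: a = [9, 13, 4]
After line 2 (b = a, alias): a = [9, 13, 4], b = [9, 13, 4]
After line 3 (c = list(a) is a copy, new object): c = [9, 13, 4]
After line 4 (b[0] = 9 * 5 = 45; mutates shared a/b): a = b = [45, 13, 4], c = [9, 13, 4]
After line 5 (a[0] = 45, c[0] = 9; result = False)

False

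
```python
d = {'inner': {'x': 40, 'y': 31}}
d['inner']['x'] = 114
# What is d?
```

After line 1: d = {'inner': {'x': 40, 'y': 31}}
After line 2 (inner x overwritten): d = {'inner': {'x': 114, 'y': 31}}

{'inner': {'x': 114, 'y': 31}}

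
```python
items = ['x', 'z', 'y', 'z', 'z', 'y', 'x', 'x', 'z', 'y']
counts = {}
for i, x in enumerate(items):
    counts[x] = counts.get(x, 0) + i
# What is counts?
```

Initial: counts = {}, items = ['x', 'z', 'y', 'z', 'z', 'y', 'x', 'x', 'z', 'y']
i=0, x='x': counts = {'x': 0}
i=1, x='z': counts = {'x': 0, 'z': 1}
i=2, x='y': counts = {'x': 0, 'z': 1, 'y': 2}
i=3, x='z': counts = {'x': 0, 'z': 4, 'y': 2}
i=4, x='z': counts = {'x': 0, 'z': 8, 'y': 2}
i=5, x='y': counts = {'x': 0, 'z': 8, 'y': 7}
i=6, x='x': counts = {'x': 6, 'z': 8, 'y': 7}
i=7, x='x': counts = {'x': 13, 'z': 8, 'y': 7}
i=8, x='z': counts = {'x': 13, 'z': 16, 'y': 7}
i=9, x='y': counts = {'x': 13, 'z': 16, 'y': 16}

{'x': 13, 'z': 16, 'y': 16}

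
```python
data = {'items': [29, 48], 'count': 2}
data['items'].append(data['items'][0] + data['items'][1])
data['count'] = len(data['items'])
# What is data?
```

After line 1: data = {'items': [29, 48], 'count': 2}
After line 2 (append 29 + 48 = 77): data = {'items': [29, 48, 77], 'count': 2}
After line 3 (count = len(items) = 3): data = {'items': [29, 48, 77], 'count': 3}

{'items': [29, 48, 77], 'count': 3}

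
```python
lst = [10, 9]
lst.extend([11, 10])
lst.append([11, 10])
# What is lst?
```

After line 1: lst = [10, 9]
After line 2 (extend unpacks [11, 10]): lst = [10, 9, 11, 10]
After line 3 (append adds [11, 10] as single element): lst = [10, 9, 11, 10, [11, 10]]

[10, 9, 11, 10, [11, 10]]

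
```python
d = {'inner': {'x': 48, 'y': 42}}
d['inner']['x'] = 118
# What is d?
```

After line 1: d = {'inner': {'x': 48, 'y': 42}}
After line 2 (inner x overwritten): d = {'inner': {'x': 118, 'y': 42}}

{'inner': {'x': 118, 'y': 42}}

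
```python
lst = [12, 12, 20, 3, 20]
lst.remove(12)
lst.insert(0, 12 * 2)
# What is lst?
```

After line 1: lst = [12, 12, 20, 3, 20]
After line 2 (remove first 12): lst = [12, 20, 3, 20]
After line 3 (insert 24 at index 0): lst = [24, 12, 20, 3, 20]

[24, 12, 20, 3, 20]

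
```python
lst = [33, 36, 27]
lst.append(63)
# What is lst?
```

[33, 36, 27, 63]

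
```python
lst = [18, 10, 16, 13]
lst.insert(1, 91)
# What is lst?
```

[18, 91, 10, 16, 13]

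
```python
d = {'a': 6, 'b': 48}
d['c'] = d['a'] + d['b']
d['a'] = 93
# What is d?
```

After line 1: d = {'a': 6, 'b': 48}
After line 2 (d['c'] = 6 + 48): d = {'a': 6, 'b': 48, 'c': 54}
After line 3: d = {'a': 93, 'b': 48, 'c': 54}

{'a': 93, 'b': 48, 'c': 54}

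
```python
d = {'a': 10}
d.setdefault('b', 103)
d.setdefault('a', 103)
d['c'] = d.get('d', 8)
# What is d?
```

After line 1: d = {'a': 10}
After line 2 (setdefault adds 'b'=103): d = {'a': 10, 'b': 103}
After line 3 (setdefault 'a' no-op, already exists): d = {'a': 10, 'b': 103}
After line 4 (get('d', 8) returns default since 'd' not in d): d = {'a': 10, 'b': 103, 'c': 8}

{'a': 10, 'b': 103, 'c': 8}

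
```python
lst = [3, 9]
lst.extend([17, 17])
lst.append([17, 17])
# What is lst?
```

After line 1: lst = [3, 9]
After line 2 (extend unpacks [17, 17]): lst = [3, 9, 17, 17]
After line 3 (append adds [17, 17] as single element): lst = [3, 9, 17, 17, [17, 17]]

[3, 9, 17, 17, [17, 17]]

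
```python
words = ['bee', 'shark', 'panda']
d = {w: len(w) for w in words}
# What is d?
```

{'bee': 3, 'shark': 5, 'panda': 5}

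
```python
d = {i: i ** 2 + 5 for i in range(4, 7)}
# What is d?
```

{4: 21, 5: 30, 6: 41}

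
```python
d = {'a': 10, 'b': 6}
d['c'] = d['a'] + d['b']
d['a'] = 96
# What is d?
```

After line 1: d = {'a': 10, 'b': 6}
After line 2 (d['c'] = 10 + 6): d = {'a': 10, 'b': 6, 'c': 16}
After line 3: d = {'a': 96, 'b': 6, 'c': 16}

{'a': 96, 'b': 6, 'c': 16}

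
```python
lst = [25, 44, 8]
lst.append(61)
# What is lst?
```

[25, 44, 8, 61]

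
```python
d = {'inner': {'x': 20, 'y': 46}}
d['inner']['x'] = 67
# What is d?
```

After line 1: d = {'inner': {'x': 20, 'y': 46}}
After line 2 (inner x overwritten): d = {'inner': {'x': 67, 'y': 46}}

{'inner': {'x': 67, 'y': 46}}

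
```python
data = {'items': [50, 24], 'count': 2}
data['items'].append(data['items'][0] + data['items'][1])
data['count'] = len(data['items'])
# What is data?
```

After line 1: data = {'items': [50, 24], 'count': 2}
After line 2 (append 50 + 24 = 74): data = {'items': [50, 24, 74], 'count': 2}
After line 3 (count = len(items) = 3): data = {'items': [50, 24, 74], 'count': 3}

{'items': [50, 24, 74], 'count': 3}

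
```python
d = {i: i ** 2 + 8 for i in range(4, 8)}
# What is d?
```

{4: 24, 5: 33, 6: 44, 7: 57}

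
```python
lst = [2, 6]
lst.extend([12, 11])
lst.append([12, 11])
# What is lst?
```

After line 1: lst = [2, 6]
After line 2 (extend unpacks [12, 11]): lst = [2, 6, 12, 11]
After line 3 (append adds [12, 11] as single element): lst = [2, 6, 12, 11, [12, 11]]

[2, 6, 12, 11, [12, 11]]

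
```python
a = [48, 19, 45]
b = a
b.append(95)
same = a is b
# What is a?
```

After line 1: a = [48, 19, 45]
After line 2 (b = a is an alias, same object): a = [48, 19, 45], b = [48, 19, 45]
After line 3 (b.append mutates the shared list): a = [48, 19, 45, 95], b = [48, 19, 45, 95]
After line 4 (same = a is b; same object -> True): same = True

[48, 19, 45, 95]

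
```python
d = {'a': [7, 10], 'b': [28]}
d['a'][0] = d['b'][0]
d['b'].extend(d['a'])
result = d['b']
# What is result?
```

After line 1: d = {'a': [7, 10], 'b': [28]}
After line 2 (a[0] = b[0] = 28): d = {'a': [28, 10], 'b': [28]}
After line 3 (b.extend(a) appends [28, 10]): d = {'a': [28, 10], 'b': [28, 28, 10]}
After line 4: result = d['b'] = [28, 28, 10]

[28, 28, 10]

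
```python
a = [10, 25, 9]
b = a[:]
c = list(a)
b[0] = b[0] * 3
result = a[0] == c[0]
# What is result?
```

After line 1: a = [10, 25, 9]
After line 2 (b = a[:], copy): a = [10, 25, 9], b = [10, 25, 9]
After line 3 (c = list(a) is a copy, new object): c = [10, 25, 9]
After line 4 (b[0] = 10 * 3 = 30; only b mutates (copy)): a = [10, 25, 9], b = [30, 25, 9], c = [10, 25, 9]
After line 5 (a[0] = 10, c[0] = 10; result = True)

True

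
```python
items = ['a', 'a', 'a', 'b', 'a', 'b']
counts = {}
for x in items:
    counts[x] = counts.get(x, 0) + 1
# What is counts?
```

Initial: counts = {}, items = ['a', 'a', 'a', 'b', 'a', 'b']
See 'a': counts = {'a': 1}
See 'a': counts = {'a': 2}
See 'a': counts = {'a': 3}
See 'b': counts = {'a': 3, 'b': 1}
See 'a': counts = {'a': 4, 'b': 1}
See 'b': counts = {'a': 4, 'b': 2}

{'a': 4, 'b': 2}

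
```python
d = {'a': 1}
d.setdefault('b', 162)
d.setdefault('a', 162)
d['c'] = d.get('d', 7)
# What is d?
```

After line 1: d = {'a': 1}
After line 2 (setdefault adds 'b'=162): d = {'a': 1, 'b': 162}
After line 3 (setdefault 'a' no-op, already exists): d = {'a': 1, 'b': 162}
After line 4 (get('d', 7) returns default since 'd' not in d): d = {'a': 1, 'b': 162, 'c': 7}

{'a': 1, 'b': 162, 'c': 7}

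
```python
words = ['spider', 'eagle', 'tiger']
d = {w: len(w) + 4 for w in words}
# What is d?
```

{'spider': 10, 'eagle': 9, 'tiger': 9}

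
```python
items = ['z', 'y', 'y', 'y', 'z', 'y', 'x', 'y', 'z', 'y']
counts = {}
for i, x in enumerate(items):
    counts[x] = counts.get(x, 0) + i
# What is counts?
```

Initial: counts = {}, items = ['z', 'y', 'y', 'y', 'z', 'y', 'x', 'y', 'z', 'y']
i=0, x='z': counts = {'z': 0}
i=1, x='y': counts = {'z': 0, 'y': 1}
i=2, x='y': counts = {'z': 0, 'y': 3}
i=3, x='y': counts = {'z': 0, 'y': 6}
i=4, x='z': counts = {'z': 4, 'y': 6}
i=5, x='y': counts = {'z': 4, 'y': 11}
i=6, x='x': counts = {'z': 4, 'y': 11, 'x': 6}
i=7, x='y': counts = {'z': 4, 'y': 18, 'x': 6}
i=8, x='z': counts = {'z': 12, 'y': 18, 'x': 6}
i=9, x='y': counts = {'z': 12, 'y': 27, 'x': 6}

{'z': 12, 'y': 27, 'x': 6}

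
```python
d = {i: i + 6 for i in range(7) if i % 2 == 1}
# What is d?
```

{1: 7, 3: 9, 5: 11}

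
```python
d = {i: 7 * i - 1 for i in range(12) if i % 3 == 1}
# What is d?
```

{1: 6, 4: 27, 7: 48, 10: 69}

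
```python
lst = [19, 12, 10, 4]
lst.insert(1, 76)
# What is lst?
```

[19, 76, 12, 10, 4]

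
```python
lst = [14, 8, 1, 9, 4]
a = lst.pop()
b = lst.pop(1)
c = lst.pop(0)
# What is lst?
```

After line 1: lst = [14, 8, 1, 9, 4]
After line 2 (pop() -> a = 4): lst = [14, 8, 1, 9]
After line 3 (pop(1) -> b = 8): lst = [14, 1, 9]
After line 4 (pop(0) -> c = 14): lst = [1, 9]

[1, 9]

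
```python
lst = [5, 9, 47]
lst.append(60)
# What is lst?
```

[5, 9, 47, 60]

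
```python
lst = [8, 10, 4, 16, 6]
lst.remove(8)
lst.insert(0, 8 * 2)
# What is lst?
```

After line 1: lst = [8, 10, 4, 16, 6]
After line 2 (remove first 8): lst = [10, 4, 16, 6]
After line 3 (insert 16 at index 0): lst = [16, 10, 4, 16, 6]

[16, 10, 4, 16, 6]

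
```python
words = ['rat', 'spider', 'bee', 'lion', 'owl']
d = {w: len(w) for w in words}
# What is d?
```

{'rat': 3, 'spider': 6, 'bee': 3, 'lion': 4, 'owl': 3}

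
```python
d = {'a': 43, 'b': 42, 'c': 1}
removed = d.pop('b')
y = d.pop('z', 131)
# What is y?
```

After line 1: d = {'a': 43, 'b': 42, 'c': 1}
After line 2 (pop 'b' returns 42): d = {'a': 43, 'c': 1}, removed = 42
After line 3 (pop 'z' missing, returns default 131): d = {'a': 43, 'c': 1}, y = 131

131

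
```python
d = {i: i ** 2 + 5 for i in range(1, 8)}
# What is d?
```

{1: 6, 2: 9, 3: 14, 4: 21, 5: 30, 6: 41, 7: 54}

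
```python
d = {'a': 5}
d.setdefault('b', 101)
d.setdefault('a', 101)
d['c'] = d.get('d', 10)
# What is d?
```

After line 1: d = {'a': 5}
After line 2 (setdefault adds 'b'=101): d = {'a': 5, 'b': 101}
After line 3 (setdefault 'a' no-op, already exists): d = {'a': 5, 'b': 101}
After line 4 (get('d', 10) returns default since 'd' not in d): d = {'a': 5, 'b': 101, 'c': 10}

{'a': 5, 'b': 101, 'c': 10}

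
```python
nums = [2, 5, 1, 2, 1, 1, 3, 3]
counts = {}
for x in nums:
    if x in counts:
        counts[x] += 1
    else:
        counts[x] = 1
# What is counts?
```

Initial: counts = {}, nums = [2, 5, 1, 2, 1, 1, 3, 3]
See 2: counts = {2: 1}
See 5: counts = {2: 1, 5: 1}
See 1: counts = {2: 1, 5: 1, 1: 1}
See 2: counts = {2: 2, 5: 1, 1: 1}
See 1: counts = {2: 2, 5: 1, 1: 2}
See 1: counts = {2: 2, 5: 1, 1: 3}
See 3: counts = {2: 2, 5: 1, 1: 3, 3: 1}
See 3: counts = {2: 2, 5: 1, 1: 3, 3: 2}

{2: 2, 5: 1, 1: 3, 3: 2}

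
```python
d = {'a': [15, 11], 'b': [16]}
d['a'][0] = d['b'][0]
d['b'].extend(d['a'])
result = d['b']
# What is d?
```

After line 1: d = {'a': [15, 11], 'b': [16]}
After line 2 (a[0] = b[0] = 16): d = {'a': [16, 11], 'b': [16]}
After line 3 (b.extend(a) appends [16, 11]): d = {'a': [16, 11], 'b': [16, 16, 11]}
After line 4: result = d['b'] = [16, 16, 11]

{'a': [16, 11], 'b': [16, 16, 11]}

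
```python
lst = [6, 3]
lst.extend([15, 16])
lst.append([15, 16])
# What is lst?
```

After line 1: lst = [6, 3]
After line 2 (extend unpacks [15, 16]): lst = [6, 3, 15, 16]
After line 3 (append adds [15, 16] as single element): lst = [6, 3, 15, 16, [15, 16]]

[6, 3, 15, 16, [15, 16]]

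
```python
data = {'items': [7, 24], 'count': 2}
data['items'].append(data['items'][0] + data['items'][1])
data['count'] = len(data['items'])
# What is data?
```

After line 1: data = {'items': [7, 24], 'count': 2}
After line 2 (append 7 + 24 = 31): data = {'items': [7, 24, 31], 'count': 2}
After line 3 (count = len(items) = 3): data = {'items': [7, 24, 31], 'count': 3}

{'items': [7, 24, 31], 'count': 3}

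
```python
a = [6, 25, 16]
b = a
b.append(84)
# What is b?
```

After line 1: a = [6, 25, 16]
After line 2 (b = a is an alias, same object): a = [6, 25, 16], b = [6, 25, 16]
After line 3 (b.append mutates the shared list): a = [6, 25, 16, 84], b = [6, 25, 16, 84]

[6, 25, 16, 84]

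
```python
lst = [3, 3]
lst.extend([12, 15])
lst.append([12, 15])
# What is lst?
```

After line 1: lst = [3, 3]
After line 2 (extend unpacks [12, 15]): lst = [3, 3, 12, 15]
After line 3 (append adds [12, 15] as single element): lst = [3, 3, 12, 15, [12, 15]]

[3, 3, 12, 15, [12, 15]]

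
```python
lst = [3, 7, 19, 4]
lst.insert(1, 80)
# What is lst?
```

[3, 80, 7, 19, 4]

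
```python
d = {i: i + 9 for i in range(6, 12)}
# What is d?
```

{6: 15, 7: 16, 8: 17, 9: 18, 10: 19, 11: 20}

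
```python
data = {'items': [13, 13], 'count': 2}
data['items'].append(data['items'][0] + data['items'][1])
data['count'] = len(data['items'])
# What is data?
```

After line 1: data = {'items': [13, 13], 'count': 2}
After line 2 (append 13 + 13 = 26): data = {'items': [13, 13, 26], 'count': 2}
After line 3 (count = len(items) = 3): data = {'items': [13, 13, 26], 'count': 3}

{'items': [13, 13, 26], 'count': 3}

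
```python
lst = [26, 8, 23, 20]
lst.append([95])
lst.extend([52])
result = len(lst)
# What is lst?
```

After line 1: lst = [26, 8, 23, 20]
After line 2 (append adds [95] as single element): lst = [26, 8, 23, 20, [95]]
After line 3 (extend unpacks [52], adds 52): lst = [26, 8, 23, 20, [95], 52]
After line 4: result = len(lst) = 6

[26, 8, 23, 20, [95], 52]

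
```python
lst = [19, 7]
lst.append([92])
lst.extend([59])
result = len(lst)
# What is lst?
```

After line 1: lst = [19, 7]
After line 2 (append adds [92] as single element): lst = [19, 7, [92]]
After line 3 (extend unpacks [59], adds 59): lst = [19, 7, [92], 59]
After line 4: result = len(lst) = 4

[19, 7, [92], 59]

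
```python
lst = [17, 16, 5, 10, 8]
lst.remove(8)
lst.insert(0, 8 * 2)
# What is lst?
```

After line 1: lst = [17, 16, 5, 10, 8]
After line 2 (remove first 8): lst = [17, 16, 5, 10]
After line 3 (insert 16 at index 0): lst = [16, 17, 16, 5, 10]

[16, 17, 16, 5, 10]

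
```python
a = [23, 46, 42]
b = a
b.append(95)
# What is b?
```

After line 1: a = [23, 46, 42]
After line 2 (b = a is an alias, same object): a = [23, 46, 42], b = [23, 46, 42]
After line 3 (b.append mutates the shared list): a = [23, 46, 42, 95], b = [23, 46, 42, 95]

[23, 46, 42, 95]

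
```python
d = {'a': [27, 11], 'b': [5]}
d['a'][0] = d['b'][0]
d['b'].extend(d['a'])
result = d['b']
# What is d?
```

After line 1: d = {'a': [27, 11], 'b': [5]}
After line 2 (a[0] = b[0] = 5): d = {'a': [5, 11], 'b': [5]}
After line 3 (b.extend(a) appends [5, 11]): d = {'a': [5, 11], 'b': [5, 5, 11]}
After line 4: result = d['b'] = [5, 5, 11]

{'a': [5, 11], 'b': [5, 5, 11]}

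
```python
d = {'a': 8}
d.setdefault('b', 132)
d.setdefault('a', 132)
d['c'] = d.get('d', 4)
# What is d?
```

After line 1: d = {'a': 8}
After line 2 (setdefault adds 'b'=132): d = {'a': 8, 'b': 132}
After line 3 (setdefault 'a' no-op, already exists): d = {'a': 8, 'b': 132}
After line 4 (get('d', 4) returns default since 'd' not in d): d = {'a': 8, 'b': 132, 'c': 4}

{'a': 8, 'b': 132, 'c': 4}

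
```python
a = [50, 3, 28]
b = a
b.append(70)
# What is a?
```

After line 1: a = [50, 3, 28]
After line 2 (b = a is an alias, same object): a = [50, 3, 28], b = [50, 3, 28]
After line 3 (b.append mutates the shared list): a = [50, 3, 28, 70], b = [50, 3, 28, 70]

[50, 3, 28, 70]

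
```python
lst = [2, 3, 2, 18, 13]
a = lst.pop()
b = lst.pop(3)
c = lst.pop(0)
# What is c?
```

After line 1: lst = [2, 3, 2, 18, 13]
After line 2 (pop() -> a = 13): lst = [2, 3, 2, 18]
After line 3 (pop(3) -> b = 18): lst = [2, 3, 2]
After line 4 (pop(0) -> c = 2): lst = [3, 2]

2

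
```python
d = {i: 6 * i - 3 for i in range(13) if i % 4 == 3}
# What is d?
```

{3: 15, 7: 39, 11: 63}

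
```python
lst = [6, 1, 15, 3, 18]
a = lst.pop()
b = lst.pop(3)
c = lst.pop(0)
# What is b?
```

After line 1: lst = [6, 1, 15, 3, 18]
After line 2 (pop() -> a = 18): lst = [6, 1, 15, 3]
After line 3 (pop(3) -> b = 3): lst = [6, 1, 15]
After line 4 (pop(0) -> c = 6): lst = [1, 15]

3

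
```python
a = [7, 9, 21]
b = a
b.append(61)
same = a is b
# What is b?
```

After line 1: a = [7, 9, 21]
After line 2 (b = a is an alias, same object): a = [7, 9, 21], b = [7, 9, 21]
After line 3 (b.append mutates the shared list): a = [7, 9, 21, 61], b = [7, 9, 21, 61]
After line 4 (same = a is b; same object -> True): same = True

[7, 9, 21, 61]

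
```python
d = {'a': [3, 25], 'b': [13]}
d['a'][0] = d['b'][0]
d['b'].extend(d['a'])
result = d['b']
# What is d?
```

After line 1: d = {'a': [3, 25], 'b': [13]}
After line 2 (a[0] = b[0] = 13): d = {'a': [13, 25], 'b': [13]}
After line 3 (b.extend(a) appends [13, 25]): d = {'a': [13, 25], 'b': [13, 13, 25]}
After line 4: result = d['b'] = [13, 13, 25]

{'a': [13, 25], 'b': [13, 13, 25]}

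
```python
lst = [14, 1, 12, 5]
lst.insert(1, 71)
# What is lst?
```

[14, 71, 1, 12, 5]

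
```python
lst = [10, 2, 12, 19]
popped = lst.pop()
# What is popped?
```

19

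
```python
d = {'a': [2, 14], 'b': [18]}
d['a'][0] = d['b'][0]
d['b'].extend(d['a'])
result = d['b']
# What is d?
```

After line 1: d = {'a': [2, 14], 'b': [18]}
After line 2 (a[0] = b[0] = 18): d = {'a': [18, 14], 'b': [18]}
After line 3 (b.extend(a) appends [18, 14]): d = {'a': [18, 14], 'b': [18, 18, 14]}
After line 4: result = d['b'] = [18, 18, 14]

{'a': [18, 14], 'b': [18, 18, 14]}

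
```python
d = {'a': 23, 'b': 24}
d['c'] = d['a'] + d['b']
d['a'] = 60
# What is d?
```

After line 1: d = {'a': 23, 'b': 24}
After line 2 (d['c'] = 23 + 24): d = {'a': 23, 'b': 24, 'c': 47}
After line 3: d = {'a': 60, 'b': 24, 'c': 47}

{'a': 60, 'b': 24, 'c': 47}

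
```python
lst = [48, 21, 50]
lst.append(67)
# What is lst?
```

[48, 21, 50, 67]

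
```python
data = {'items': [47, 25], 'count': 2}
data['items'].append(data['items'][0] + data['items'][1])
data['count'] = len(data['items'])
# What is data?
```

After line 1: data = {'items': [47, 25], 'count': 2}
After line 2 (append 47 + 25 = 72): data = {'items': [47, 25, 72], 'count': 2}
After line 3 (count = len(items) = 3): data = {'items': [47, 25, 72], 'count': 3}

{'items': [47, 25, 72], 'count': 3}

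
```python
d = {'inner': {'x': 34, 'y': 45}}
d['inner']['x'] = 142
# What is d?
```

After line 1: d = {'inner': {'x': 34, 'y': 45}}
After line 2 (inner x overwritten): d = {'inner': {'x': 142, 'y': 45}}

{'inner': {'x': 142, 'y': 45}}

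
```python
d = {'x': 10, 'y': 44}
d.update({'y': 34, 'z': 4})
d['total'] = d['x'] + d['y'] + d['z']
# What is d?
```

After line 1: d = {'x': 10, 'y': 44}
After line 2 (y overwritten, z added): d = {'x': 10, 'y': 34, 'z': 4}
After line 3 (total = 10 + 34 + 4 = 48): d = {'x': 10, 'y': 34, 'z': 4, 'total': 48}

{'x': 10, 'y': 34, 'z': 4, 'total': 48}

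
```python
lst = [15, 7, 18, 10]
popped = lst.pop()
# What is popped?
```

10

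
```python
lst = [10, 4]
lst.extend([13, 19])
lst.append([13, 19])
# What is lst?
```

After line 1: lst = [10, 4]
After line 2 (extend unpacks [13, 19]): lst = [10, 4, 13, 19]
After line 3 (append adds [13, 19] as single element): lst = [10, 4, 13, 19, [13, 19]]

[10, 4, 13, 19, [13, 19]]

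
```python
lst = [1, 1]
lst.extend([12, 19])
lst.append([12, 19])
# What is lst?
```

After line 1: lst = [1, 1]
After line 2 (extend unpacks [12, 19]): lst = [1, 1, 12, 19]
After line 3 (append adds [12, 19] as single element): lst = [1, 1, 12, 19, [12, 19]]

[1, 1, 12, 19, [12, 19]]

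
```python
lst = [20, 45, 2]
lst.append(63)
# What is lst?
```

[20, 45, 2, 63]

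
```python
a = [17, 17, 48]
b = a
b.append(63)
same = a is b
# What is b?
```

After line 1: a = [17, 17, 48]
After line 2 (b = a is an alias, same object): a = [17, 17, 48], b = [17, 17, 48]
After line 3 (b.append mutates the shared list): a = [17, 17, 48, 63], b = [17, 17, 48, 63]
After line 4 (same = a is b; same object -> True): same = True

[17, 17, 48, 63]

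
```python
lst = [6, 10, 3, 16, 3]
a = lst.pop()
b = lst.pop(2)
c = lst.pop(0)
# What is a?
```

After line 1: lst = [6, 10, 3, 16, 3]
After line 2 (pop() -> a = 3): lst = [6, 10, 3, 16]
After line 3 (pop(2) -> b = 3): lst = [6, 10, 16]
After line 4 (pop(0) -> c = 6): lst = [10, 16]

3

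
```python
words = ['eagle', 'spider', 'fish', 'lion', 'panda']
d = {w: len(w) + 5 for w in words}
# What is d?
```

{'eagle': 10, 'spider': 11, 'fish': 9, 'lion': 9, 'panda': 10}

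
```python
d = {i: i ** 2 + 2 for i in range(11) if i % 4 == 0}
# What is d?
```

{0: 2, 4: 18, 8: 66}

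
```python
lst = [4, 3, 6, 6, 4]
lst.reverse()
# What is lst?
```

[4, 6, 6, 3, 4]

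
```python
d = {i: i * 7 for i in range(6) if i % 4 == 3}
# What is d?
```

{3: 21}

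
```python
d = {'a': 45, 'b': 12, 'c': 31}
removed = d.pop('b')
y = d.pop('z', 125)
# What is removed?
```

After line 1: d = {'a': 45, 'b': 12, 'c': 31}
After line 2 (pop 'b' returns 12): d = {'a': 45, 'c': 31}, removed = 12
After line 3 (pop 'z' missing, returns default 125): d = {'a': 45, 'c': 31}, y = 125

12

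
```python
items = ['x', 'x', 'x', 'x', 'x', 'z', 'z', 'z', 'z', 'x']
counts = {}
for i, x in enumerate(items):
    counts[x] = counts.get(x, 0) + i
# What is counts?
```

Initial: counts = {}, items = ['x', 'x', 'x', 'x', 'x', 'z', 'z', 'z', 'z', 'x']
i=0, x='x': counts = {'x': 0}
i=1, x='x': counts = {'x': 1}
i=2, x='x': counts = {'x': 3}
i=3, x='x': counts = {'x': 6}
i=4, x='x': counts = {'x': 10}
i=5, x='z': counts = {'x': 10, 'z': 5}
i=6, x='z': counts = {'x': 10, 'z': 11}
i=7, x='z': counts = {'x': 10, 'z': 18}
i=8, x='z': counts = {'x': 10, 'z': 26}
i=9, x='x': counts = {'x': 19, 'z': 26}

{'x': 19, 'z': 26}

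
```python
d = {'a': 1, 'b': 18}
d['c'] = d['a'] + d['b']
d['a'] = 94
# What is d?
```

After line 1: d = {'a': 1, 'b': 18}
After line 2 (d['c'] = 1 + 18): d = {'a': 1, 'b': 18, 'c': 19}
After line 3: d = {'a': 94, 'b': 18, 'c': 19}

{'a': 94, 'b': 18, 'c': 19}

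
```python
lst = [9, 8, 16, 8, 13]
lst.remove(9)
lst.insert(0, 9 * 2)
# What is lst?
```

After line 1: lst = [9, 8, 16, 8, 13]
After line 2 (remove first 9): lst = [8, 16, 8, 13]
After line 3 (insert 18 at index 0): lst = [18, 8, 16, 8, 13]

[18, 8, 16, 8, 13]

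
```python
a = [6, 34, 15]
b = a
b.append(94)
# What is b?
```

After line 1: a = [6, 34, 15]
After line 2 (b = a is an alias, same object): a = [6, 34, 15], b = [6, 34, 15]
After line 3 (b.append mutates the shared list): a = [6, 34, 15, 94], b = [6, 34, 15, 94]

[6, 34, 15, 94]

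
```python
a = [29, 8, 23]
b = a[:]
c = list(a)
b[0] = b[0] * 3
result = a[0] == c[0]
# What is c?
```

After line 1: a = [29, 8, 23]
After line 2 (b = a[:], copy): a = [29, 8, 23], b = [29, 8, 23]
After line 3 (c = list(a) is a copy, new object): c = [29, 8, 23]
After line 4 (b[0] = 29 * 3 = 87; only b mutates (copy)): a = [29, 8, 23], b = [87, 8, 23], c = [29, 8, 23]
After line 5 (a[0] = 29, c[0] = 29; result = True)

[29, 8, 23]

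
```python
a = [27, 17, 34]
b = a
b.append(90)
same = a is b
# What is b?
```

After line 1: a = [27, 17, 34]
After line 2 (b = a is an alias, same object): a = [27, 17, 34], b = [27, 17, 34]
After line 3 (b.append mutates the shared list): a = [27, 17, 34, 90], b = [27, 17, 34, 90]
After line 4 (same = a is b; same object -> True): same = True

[27, 17, 34, 90]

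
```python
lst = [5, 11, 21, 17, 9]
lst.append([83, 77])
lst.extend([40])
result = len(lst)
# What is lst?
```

After line 1: lst = [5, 11, 21, 17, 9]
After line 2 (append adds [83, 77] as single element): lst = [5, 11, 21, 17, 9, [83, 77]]
After line 3 (extend unpacks [40], adds 40): lst = [5, 11, 21, 17, 9, [83, 77], 40]
After line 4: result = len(lst) = 7

[5, 11, 21, 17, 9, [83, 77], 40]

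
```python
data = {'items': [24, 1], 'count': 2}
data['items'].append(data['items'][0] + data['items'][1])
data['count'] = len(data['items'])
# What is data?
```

After line 1: data = {'items': [24, 1], 'count': 2}
After line 2 (append 24 + 1 = 25): data = {'items': [24, 1, 25], 'count': 2}
After line 3 (count = len(items) = 3): data = {'items': [24, 1, 25], 'count': 3}

{'items': [24, 1, 25], 'count': 3}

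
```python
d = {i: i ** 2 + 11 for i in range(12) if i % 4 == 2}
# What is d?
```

{2: 15, 6: 47, 10: 111}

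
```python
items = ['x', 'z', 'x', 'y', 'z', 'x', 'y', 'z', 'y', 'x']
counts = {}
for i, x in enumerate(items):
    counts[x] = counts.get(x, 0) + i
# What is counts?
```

Initial: counts = {}, items = ['x', 'z', 'x', 'y', 'z', 'x', 'y', 'z', 'y', 'x']
i=0, x='x': counts = {'x': 0}
i=1, x='z': counts = {'x': 0, 'z': 1}
i=2, x='x': counts = {'x': 2, 'z': 1}
i=3, x='y': counts = {'x': 2, 'z': 1, 'y': 3}
i=4, x='z': counts = {'x': 2, 'z': 5, 'y': 3}
i=5, x='x': counts = {'x': 7, 'z': 5, 'y': 3}
i=6, x='y': counts = {'x': 7, 'z': 5, 'y': 9}
i=7, x='z': counts = {'x': 7, 'z': 12, 'y': 9}
i=8, x='y': counts = {'x': 7, 'z': 12, 'y': 17}
i=9, x='x': counts = {'x': 16, 'z': 12, 'y': 17}

{'x': 16, 'z': 12, 'y': 17}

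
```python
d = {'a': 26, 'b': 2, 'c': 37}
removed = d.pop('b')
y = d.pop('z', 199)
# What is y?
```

After line 1: d = {'a': 26, 'b': 2, 'c': 37}
After line 2 (pop 'b' returns 2): d = {'a': 26, 'c': 37}, removed = 2
After line 3 (pop 'z' missing, returns default 199): d = {'a': 26, 'c': 37}, y = 199

199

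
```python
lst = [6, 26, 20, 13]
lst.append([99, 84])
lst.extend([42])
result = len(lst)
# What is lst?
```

After line 1: lst = [6, 26, 20, 13]
After line 2 (append adds [99, 84] as single element): lst = [6, 26, 20, 13, [99, 84]]
After line 3 (extend unpacks [42], adds 42): lst = [6, 26, 20, 13, [99, 84], 42]
After line 4: result = len(lst) = 6

[6, 26, 20, 13, [99, 84], 42]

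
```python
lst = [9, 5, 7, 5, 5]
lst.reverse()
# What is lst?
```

[5, 5, 7, 5, 9]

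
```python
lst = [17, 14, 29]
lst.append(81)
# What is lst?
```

[17, 14, 29, 81]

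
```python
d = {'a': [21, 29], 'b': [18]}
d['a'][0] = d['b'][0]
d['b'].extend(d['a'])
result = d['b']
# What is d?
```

After line 1: d = {'a': [21, 29], 'b': [18]}
After line 2 (a[0] = b[0] = 18): d = {'a': [18, 29], 'b': [18]}
After line 3 (b.extend(a) appends [18, 29]): d = {'a': [18, 29], 'b': [18, 18, 29]}
After line 4: result = d['b'] = [18, 18, 29]

{'a': [18, 29], 'b': [18, 18, 29]}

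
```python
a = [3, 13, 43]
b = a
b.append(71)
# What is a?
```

After line 1: a = [3, 13, 43]
After line 2 (b = a is an alias, same object): a = [3, 13, 43], b = [3, 13, 43]
After line 3 (b.append mutates the shared list): a = [3, 13, 43, 71], b = [3, 13, 43, 71]

[3, 13, 43, 71]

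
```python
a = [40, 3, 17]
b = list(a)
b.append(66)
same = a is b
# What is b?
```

After line 1: a = [40, 3, 17]
After line 2 (b = list(a) is a shallow copy, new object): a = [40, 3, 17], b = [40, 3, 17]
After line 3 (append only mutates b): a = [40, 3, 17], b = [40, 3, 17, 66]
After line 4 (same = a is b; different objects -> False): same = False

[40, 3, 17, 66]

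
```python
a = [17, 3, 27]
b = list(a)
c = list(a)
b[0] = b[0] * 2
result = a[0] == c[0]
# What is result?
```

After line 1: a = [17, 3, 27]
After line 2 (b = list(a), copy): a = [17, 3, 27], b = [17, 3, 27]
After line 3 (c = list(a) is a copy, new object): c = [17, 3, 27]
After line 4 (b[0] = 17 * 2 = 34; only b mutates (copy)): a = [17, 3, 27], b = [34, 3, 27], c = [17, 3, 27]
After line 5 (a[0] = 17, c[0] = 17; result = True)

True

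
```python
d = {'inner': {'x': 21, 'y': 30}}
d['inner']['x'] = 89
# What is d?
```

After line 1: d = {'inner': {'x': 21, 'y': 30}}
After line 2 (inner x overwritten): d = {'inner': {'x': 89, 'y': 30}}

{'inner': {'x': 89, 'y': 30}}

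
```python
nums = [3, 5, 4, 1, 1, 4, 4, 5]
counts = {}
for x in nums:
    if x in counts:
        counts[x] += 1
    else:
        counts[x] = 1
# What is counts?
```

Initial: counts = {}, nums = [3, 5, 4, 1, 1, 4, 4, 5]
See 3: counts = {3: 1}
See 5: counts = {3: 1, 5: 1}
See 4: counts = {3: 1, 5: 1, 4: 1}
See 1: counts = {3: 1, 5: 1, 4: 1, 1: 1}
See 1: counts = {3: 1, 5: 1, 4: 1, 1: 2}
See 4: counts = {3: 1, 5: 1, 4: 2, 1: 2}
See 4: counts = {3: 1, 5: 1, 4: 3, 1: 2}
See 5: counts = {3: 1, 5: 2, 4: 3, 1: 2}

{3: 1, 5: 2, 4: 3, 1: 2}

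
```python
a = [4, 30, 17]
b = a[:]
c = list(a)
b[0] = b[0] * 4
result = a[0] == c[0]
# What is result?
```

After line 1: a = [4, 30, 17]
After line 2 (b = a[:], copy): a = [4, 30, 17], b = [4, 30, 17]
After line 3 (c = list(a) is a copy, new object): c = [4, 30, 17]
After line 4 (b[0] = 4 * 4 = 16; only b mutates (copy)): a = [4, 30, 17], b = [16, 30, 17], c = [4, 30, 17]
After line 5 (a[0] = 4, c[0] = 4; result = True)

True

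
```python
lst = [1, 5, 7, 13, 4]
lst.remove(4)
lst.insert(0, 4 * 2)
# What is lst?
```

After line 1: lst = [1, 5, 7, 13, 4]
After line 2 (remove first 4): lst = [1, 5, 7, 13]
After line 3 (insert 8 at index 0): lst = [8, 1, 5, 7, 13]

[8, 1, 5, 7, 13]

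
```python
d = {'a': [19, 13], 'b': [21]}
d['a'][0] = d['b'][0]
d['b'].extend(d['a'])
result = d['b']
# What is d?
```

After line 1: d = {'a': [19, 13], 'b': [21]}
After line 2 (a[0] = b[0] = 21): d = {'a': [21, 13], 'b': [21]}
After line 3 (b.extend(a) appends [21, 13]): d = {'a': [21, 13], 'b': [21, 21, 13]}
After line 4: result = d['b'] = [21, 21, 13]

{'a': [21, 13], 'b': [21, 21, 13]}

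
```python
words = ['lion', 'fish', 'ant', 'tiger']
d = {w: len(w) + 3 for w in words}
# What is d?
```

{'lion': 7, 'fish': 7, 'ant': 6, 'tiger': 8}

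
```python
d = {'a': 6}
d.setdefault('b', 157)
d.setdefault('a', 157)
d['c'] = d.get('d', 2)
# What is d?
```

After line 1: d = {'a': 6}
After line 2 (setdefault adds 'b'=157): d = {'a': 6, 'b': 157}
After line 3 (setdefault 'a' no-op, already exists): d = {'a': 6, 'b': 157}
After line 4 (get('d', 2) returns default since 'd' not in d): d = {'a': 6, 'b': 157, 'c': 2}

{'a': 6, 'b': 157, 'c': 2}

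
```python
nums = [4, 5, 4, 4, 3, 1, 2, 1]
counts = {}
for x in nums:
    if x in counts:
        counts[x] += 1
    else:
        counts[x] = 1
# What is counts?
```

Initial: counts = {}, nums = [4, 5, 4, 4, 3, 1, 2, 1]
See 4: counts = {4: 1}
See 5: counts = {4: 1, 5: 1}
See 4: counts = {4: 2, 5: 1}
See 4: counts = {4: 3, 5: 1}
See 3: counts = {4: 3, 5: 1, 3: 1}
See 1: counts = {4: 3, 5: 1, 3: 1, 1: 1}
See 2: counts = {4: 3, 5: 1, 3: 1, 1: 1, 2: 1}
See 1: counts = {4: 3, 5: 1, 3: 1, 1: 2, 2: 1}

{4: 3, 5: 1, 3: 1, 1: 2, 2: 1}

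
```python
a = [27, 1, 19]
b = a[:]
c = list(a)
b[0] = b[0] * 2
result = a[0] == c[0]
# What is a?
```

After line 1: a = [27, 1, 19]
After line 2 (b = a[:], copy): a = [27, 1, 19], b = [27, 1, 19]
After line 3 (c = list(a) is a copy, new object): c = [27, 1, 19]
After line 4 (b[0] = 27 * 2 = 54; only b mutates (copy)): a = [27, 1, 19], b = [54, 1, 19], c = [27, 1, 19]
After line 5 (a[0] = 27, c[0] = 27; result = True)

[27, 1, 19]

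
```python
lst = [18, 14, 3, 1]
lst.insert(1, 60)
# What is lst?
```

[18, 60, 14, 3, 1]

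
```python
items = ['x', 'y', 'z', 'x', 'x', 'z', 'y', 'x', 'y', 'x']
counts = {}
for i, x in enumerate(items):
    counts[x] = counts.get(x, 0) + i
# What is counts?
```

Initial: counts = {}, items = ['x', 'y', 'z', 'x', 'x', 'z', 'y', 'x', 'y', 'x']
i=0, x='x': counts = {'x': 0}
i=1, x='y': counts = {'x': 0, 'y': 1}
i=2, x='z': counts = {'x': 0, 'y': 1, 'z': 2}
i=3, x='x': counts = {'x': 3, 'y': 1, 'z': 2}
i=4, x='x': counts = {'x': 7, 'y': 1, 'z': 2}
i=5, x='z': counts = {'x': 7, 'y': 1, 'z': 7}
i=6, x='y': counts = {'x': 7, 'y': 7, 'z': 7}
i=7, x='x': counts = {'x': 14, 'y': 7, 'z': 7}
i=8, x='y': counts = {'x': 14, 'y': 15, 'z': 7}
i=9, x='x': counts = {'x': 23, 'y': 15, 'z': 7}

{'x': 23, 'y': 15, 'z': 7}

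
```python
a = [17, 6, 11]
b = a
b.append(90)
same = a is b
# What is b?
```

After line 1: a = [17, 6, 11]
After line 2 (b = a is an alias, same object): a = [17, 6, 11], b = [17, 6, 11]
After line 3 (b.append mutates the shared list): a = [17, 6, 11, 90], b = [17, 6, 11, 90]
After line 4 (same = a is b; same object -> True): same = True

[17, 6, 11, 90]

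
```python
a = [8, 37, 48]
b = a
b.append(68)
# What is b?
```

After line 1: a = [8, 37, 48]
After line 2 (b = a is an alias, same object): a = [8, 37, 48], b = [8, 37, 48]
After line 3 (b.append mutates the shared list): a = [8, 37, 48, 68], b = [8, 37, 48, 68]

[8, 37, 48, 68]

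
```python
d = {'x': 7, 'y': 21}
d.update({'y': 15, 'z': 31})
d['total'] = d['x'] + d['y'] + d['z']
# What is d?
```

After line 1: d = {'x': 7, 'y': 21}
After line 2 (y overwritten, z added): d = {'x': 7, 'y': 15, 'z': 31}
After line 3 (total = 7 + 15 + 31 = 53): d = {'x': 7, 'y': 15, 'z': 31, 'total': 53}

{'x': 7, 'y': 15, 'z': 31, 'total': 53}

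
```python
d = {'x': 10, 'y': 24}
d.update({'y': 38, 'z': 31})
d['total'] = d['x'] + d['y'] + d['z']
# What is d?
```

After line 1: d = {'x': 10, 'y': 24}
After line 2 (y overwritten, z added): d = {'x': 10, 'y': 38, 'z': 31}
After line 3 (total = 10 + 38 + 31 = 79): d = {'x': 10, 'y': 38, 'z': 31, 'total': 79}

{'x': 10, 'y': 38, 'z': 31, 'total': 79}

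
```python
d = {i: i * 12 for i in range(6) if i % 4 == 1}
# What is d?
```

{1: 12, 5: 60}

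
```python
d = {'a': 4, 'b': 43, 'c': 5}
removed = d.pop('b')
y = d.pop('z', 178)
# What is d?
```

After line 1: d = {'a': 4, 'b': 43, 'c': 5}
After line 2 (pop 'b' returns 43): d = {'a': 4, 'c': 5}, removed = 43
After line 3 (pop 'z' missing, returns default 178): d = {'a': 4, 'c': 5}, y = 178

{'a': 4, 'c': 5}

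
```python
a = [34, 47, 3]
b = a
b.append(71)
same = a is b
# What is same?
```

After line 1: a = [34, 47, 3]
After line 2 (b = a is an alias, same object): a = [34, 47, 3], b = [34, 47, 3]
After line 3 (b.append mutates the shared list): a = [34, 47, 3, 71], b = [34, 47, 3, 71]
After line 4 (same = a is b; same object -> True): same = True

True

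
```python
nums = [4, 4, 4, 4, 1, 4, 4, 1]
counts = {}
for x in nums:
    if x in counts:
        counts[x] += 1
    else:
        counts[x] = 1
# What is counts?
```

Initial: counts = {}, nums = [4, 4, 4, 4, 1, 4, 4, 1]
See 4: counts = {4: 1}
See 4: counts = {4: 2}
See 4: counts = {4: 3}
See 4: counts = {4: 4}
See 1: counts = {4: 4, 1: 1}
See 4: counts = {4: 5, 1: 1}
See 4: counts = {4: 6, 1: 1}
See 1: counts = {4: 6, 1: 2}

{4: 6, 1: 2}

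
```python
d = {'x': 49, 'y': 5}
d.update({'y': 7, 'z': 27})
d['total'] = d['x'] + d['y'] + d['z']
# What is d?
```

After line 1: d = {'x': 49, 'y': 5}
After line 2 (y overwritten, z added): d = {'x': 49, 'y': 7, 'z': 27}
After line 3 (total = 49 + 7 + 27 = 83): d = {'x': 49, 'y': 7, 'z': 27, 'total': 83}

{'x': 49, 'y': 7, 'z': 27, 'total': 83}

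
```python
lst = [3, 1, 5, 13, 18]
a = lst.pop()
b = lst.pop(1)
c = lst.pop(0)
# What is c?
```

After line 1: lst = [3, 1, 5, 13, 18]
After line 2 (pop() -> a = 18): lst = [3, 1, 5, 13]
After line 3 (pop(1) -> b = 1): lst = [3, 5, 13]
After line 4 (pop(0) -> c = 3): lst = [5, 13]

3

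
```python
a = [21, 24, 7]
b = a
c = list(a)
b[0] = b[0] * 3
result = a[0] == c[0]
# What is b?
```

After line 1: a = [21, 24, 7]
After line 2 (b = a, alias): a = [21, 24, 7], b = [21, 24, 7]
After line 3 (c = list(a) is a copy, new object): c = [21, 24, 7]
After line 4 (b[0] = 21 * 3 = 63; mutates shared a/b): a = b = [63, 24, 7], c = [21, 24, 7]
After line 5 (a[0] = 63, c[0] = 21; result = False)

[63, 24, 7]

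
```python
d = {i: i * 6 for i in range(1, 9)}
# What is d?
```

{1: 6, 2: 12, 3: 18, 4: 24, 5: 30, 6: 36, 7: 42, 8: 48}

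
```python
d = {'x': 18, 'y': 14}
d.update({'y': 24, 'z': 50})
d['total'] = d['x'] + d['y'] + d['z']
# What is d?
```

After line 1: d = {'x': 18, 'y': 14}
After line 2 (y overwritten, z added): d = {'x': 18, 'y': 24, 'z': 50}
After line 3 (total = 18 + 24 + 50 = 92): d = {'x': 18, 'y': 24, 'z': 50, 'total': 92}

{'x': 18, 'y': 24, 'z': 50, 'total': 92}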